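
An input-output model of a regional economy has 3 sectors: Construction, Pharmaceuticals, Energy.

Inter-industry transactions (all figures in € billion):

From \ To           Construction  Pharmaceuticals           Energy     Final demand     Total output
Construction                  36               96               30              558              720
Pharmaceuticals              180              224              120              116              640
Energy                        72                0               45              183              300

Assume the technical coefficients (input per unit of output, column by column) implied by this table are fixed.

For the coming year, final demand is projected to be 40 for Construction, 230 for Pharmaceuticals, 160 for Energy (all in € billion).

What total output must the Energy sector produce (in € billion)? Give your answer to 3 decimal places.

x_3 = 205.723

Technical coefficients a_ij = z_ij / X_j:
  a_11 = 36/720 = 0.05, a_21 = 180/720 = 0.25, a_31 = 72/720 = 0.10
  a_12 = 96/640 = 0.15, a_22 = 224/640 = 0.35, a_32 = 0/640 = 0.00
  a_13 = 30/300 = 0.10, a_23 = 120/300 = 0.40, a_33 = 45/300 = 0.15
I − A =
  [   0.95    -0.15    -0.10]
  [  -0.25     0.65    -0.40]
  [  -0.10     0.00     0.85]
Cofactors of I−A, C_ij = (−1)^(i+j)·(minor ij) (rows/columns in the sector order above):
  C_11 = (0.65)(0.85) − (-0.40)(0.00) = 0.5525
  C_12 = −[(-0.25)(0.85) − (-0.40)(-0.10)] = 0.2525
  C_13 = (-0.25)(0.00) − (0.65)(-0.10) = 0.0650
  C_21 = −[(-0.15)(0.85) − (-0.10)(0.00)] = 0.1275
  C_22 = (0.95)(0.85) − (-0.10)(-0.10) = 0.7975
  C_23 = −[(0.95)(0.00) − (-0.15)(-0.10)] = 0.0150
  C_31 = (-0.15)(-0.40) − (-0.10)(0.65) = 0.1250
  C_32 = −[(0.95)(-0.40) − (-0.10)(-0.25)] = 0.4050
  C_33 = (0.95)(0.65) − (-0.15)(-0.25) = 0.5800
det(I−A) = Σ_j (I−A)_1j·C_1j = (0.95)(0.5525) + (-0.15)(0.2525) + (-0.10)(0.0650) = 0.4805
adj(I−A) = Cᵀ =
  [ 0.5525   0.1275   0.1250]
  [ 0.2525   0.7975   0.4050]
  [ 0.0650   0.0150   0.5800]
(I − A)⁻¹ = adj(I−A) / det(I−A) ≈
  [   1.1498     0.2653     0.2601]
  [   0.5255     1.6597     0.8429]
  [   0.1353     0.0312     1.2071]
x = (I − A)⁻¹ d = adj(I−A)·d / det(I−A), with det(I−A) = 0.4805:
  x_1 = (0.5525·40 + 0.1275·230 + 0.1250·160) / 0.4805 = 71.425 / 0.4805 ≈ 148.647
  x_2 = (0.2525·40 + 0.7975·230 + 0.4050·160) / 0.4805 = 258.325 / 0.4805 ≈ 537.617
  x_3 = (0.0650·40 + 0.0150·230 + 0.5800·160) / 0.4805 = 98.85 / 0.4805 ≈ 205.723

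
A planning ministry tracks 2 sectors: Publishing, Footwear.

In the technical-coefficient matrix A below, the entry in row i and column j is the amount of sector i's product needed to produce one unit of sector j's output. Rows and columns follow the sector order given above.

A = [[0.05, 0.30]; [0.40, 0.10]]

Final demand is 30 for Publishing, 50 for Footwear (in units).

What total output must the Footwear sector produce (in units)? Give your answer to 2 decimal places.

I − A =
  [   0.95    -0.30]
  [  -0.40     0.90]
det(I−A) = (0.95)(0.90) − (-0.30)(-0.40) = 0.7350
adj(I−A) = [[0.90, 0.30], [0.40, 0.95]]
(I − A)⁻¹ = adj(I−A) / det(I−A) ≈
  [   1.2245     0.4082]
  [   0.5442     1.2925]
x = (I − A)⁻¹ d = adj(I−A)·d / det(I−A), with det(I−A) = 0.7350:
  x_P = (0.90·30 + 0.30·50) / 0.7350 = 42.00 / 0.7350 ≈ 57.14
  x_F = (0.40·30 + 0.95·50) / 0.7350 = 59.50 / 0.7350 ≈ 80.95

x_F = 80.95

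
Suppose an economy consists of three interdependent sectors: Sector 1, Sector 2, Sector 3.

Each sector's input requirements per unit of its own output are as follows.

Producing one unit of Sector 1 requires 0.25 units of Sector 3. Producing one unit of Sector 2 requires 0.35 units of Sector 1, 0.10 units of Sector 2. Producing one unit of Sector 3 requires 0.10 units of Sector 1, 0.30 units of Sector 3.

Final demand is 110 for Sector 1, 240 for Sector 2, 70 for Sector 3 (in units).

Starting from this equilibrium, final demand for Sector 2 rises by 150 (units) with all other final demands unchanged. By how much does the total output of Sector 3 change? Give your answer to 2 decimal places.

I − A =
  [   1.00    -0.35    -0.10]
  [   0.00     0.90     0.00]
  [  -0.25     0.00     0.70]
Cofactors of I−A, C_ij = (−1)^(i+j)·(minor ij) (rows/columns in the sector order above):
  C_11 = (0.90)(0.70) − (0.00)(0.00) = 0.6300
  C_12 = −[(0.00)(0.70) − (0.00)(-0.25)] = 0.0000
  C_13 = (0.00)(0.00) − (0.90)(-0.25) = 0.2250
  C_21 = −[(-0.35)(0.70) − (-0.10)(0.00)] = 0.2450
  C_22 = (1.00)(0.70) − (-0.10)(-0.25) = 0.6750
  C_23 = −[(1.00)(0.00) − (-0.35)(-0.25)] = 0.0875
  C_31 = (-0.35)(0.00) − (-0.10)(0.90) = 0.0900
  C_32 = −[(1.00)(0.00) − (-0.10)(0.00)] = 0.0000
  C_33 = (1.00)(0.90) − (-0.35)(0.00) = 0.9000
det(I−A) = Σ_j (I−A)_1j·C_1j = (1.00)(0.6300) + (-0.35)(0.0000) + (-0.10)(0.2250) = 0.6075
adj(I−A) = Cᵀ =
  [ 0.6300   0.2450   0.0900]
  [ 0.0000   0.6750   0.0000]
  [ 0.2250   0.0875   0.9000]
(I − A)⁻¹ = adj(I−A) / det(I−A) ≈
  [   1.0370     0.4033     0.1481]
  [   0.0000     1.1111     0.0000]
  [   0.3704     0.1440     1.4815]
Δx = (I − A)⁻¹ Δd with Δd having +150 in the Sector 2 component and 0 elsewhere.
So Δx_3 = L_32 · (+150), where L_32 = adj(I−A)_32 / det(I−A) = 0.0875 / 0.6075.
Δx_3 = 0.0875 × (+150) / 0.6075 = 13.125 / 0.6075 ≈ 21.60.

Δx_3 = 21.60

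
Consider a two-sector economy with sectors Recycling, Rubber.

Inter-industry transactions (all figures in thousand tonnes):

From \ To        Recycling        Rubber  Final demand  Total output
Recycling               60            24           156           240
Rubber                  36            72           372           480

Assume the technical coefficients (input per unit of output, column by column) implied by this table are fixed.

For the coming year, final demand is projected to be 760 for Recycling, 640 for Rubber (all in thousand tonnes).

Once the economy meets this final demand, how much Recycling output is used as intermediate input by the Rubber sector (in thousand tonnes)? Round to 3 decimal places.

Technical coefficients a_ij = z_ij / X_j:
  a_11 = 60/240 = 0.25, a_21 = 36/240 = 0.15
  a_12 = 24/480 = 0.05, a_22 = 72/480 = 0.15
I − A =
  [   0.75    -0.05]
  [  -0.15     0.85]
det(I−A) = (0.75)(0.85) − (-0.05)(-0.15) = 0.6300
adj(I−A) = [[0.85, 0.05], [0.15, 0.75]]
(I − A)⁻¹ = adj(I−A) / det(I−A) ≈
  [   1.3492     0.0794]
  [   0.2381     1.1905]
First solve x = (I − A)⁻¹ d = adj(I−A)·d / det(I−A); in particular x_2 = (0.15·760 + 0.75·640) / 0.6300 = 594.00 / 0.6300 ≈ 942.85714.
Intermediate flow from 1 to 2: z_12 = a_12 · x_2 = 0.05 × 594.00 / 0.6300 = 29.70 / 0.6300 ≈ 47.143.

z_12 = 47.143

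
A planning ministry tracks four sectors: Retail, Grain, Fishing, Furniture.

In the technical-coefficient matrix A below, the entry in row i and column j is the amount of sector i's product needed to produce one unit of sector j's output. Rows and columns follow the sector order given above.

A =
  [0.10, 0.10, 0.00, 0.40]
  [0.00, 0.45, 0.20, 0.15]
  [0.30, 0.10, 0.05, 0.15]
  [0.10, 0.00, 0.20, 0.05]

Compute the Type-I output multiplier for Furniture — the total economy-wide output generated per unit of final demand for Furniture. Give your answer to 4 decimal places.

I − A =
  [   0.90    -0.10     0.00    -0.40]
  [   0.00     0.55    -0.20    -0.15]
  [  -0.30    -0.10     0.95    -0.15]
  [  -0.10     0.00    -0.20     0.95]
Compute the cofactors C_ij = (−1)^(i+j)·(3×3 minor ij) of I−A; the adjugate is their transpose:
adj(I−A) = Cᵀ =
  [ 0.457875   0.095250   0.066000   0.218250]
  [ 0.083250   0.723250   0.190000   0.179250]
  [ 0.166500   0.111500   0.446750   0.158250]
  [ 0.083250   0.033500   0.101000   0.446250]
det(I−A) = Σ_j (I−A)_1j·C_1j = (0.90)(0.457875) + (-0.10)(0.083250) + (0.00)(0.166500) + (-0.40)(0.083250) = 0.3704625
(I − A)⁻¹ = adj(I−A) / det(I−A) ≈
  [   1.23596     0.25711     0.17816     0.58913]
  [   0.22472     1.95229     0.51287     0.48385]
  [   0.44944     0.30098     1.20593     0.42717]
  [   0.22472     0.09043     0.27263     1.20458]
The output multiplier for sector j is the column-j sum of the Leontief inverse (I − A)⁻¹ = adj(I−A) / det(I−A).
Column 4 of adj(I−A): (0.218250, 0.179250, 0.158250, 0.446250); det(I−A) = 0.3704625.
m_4 = (0.218250 + 0.179250 + 0.158250 + 0.446250) / 0.3704625 = 1.002 / 0.3704625 ≈ 2.7047.

m_4 = 2.7047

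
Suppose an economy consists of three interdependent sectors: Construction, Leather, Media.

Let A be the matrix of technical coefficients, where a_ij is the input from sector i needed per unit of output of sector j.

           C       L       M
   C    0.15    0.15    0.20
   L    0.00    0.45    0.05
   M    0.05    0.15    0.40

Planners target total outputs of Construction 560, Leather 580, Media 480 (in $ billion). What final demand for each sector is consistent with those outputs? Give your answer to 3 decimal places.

I − A =
  [   0.85    -0.15    -0.20]
  [   0.00     0.55    -0.05]
  [  -0.05    -0.15     0.60]
d = (I − A) x:
  d_C = (+0.85)·560 + (-0.15)·580 + (-0.20)·480 = 293.000
  d_L = (+0.00)·560 + (+0.55)·580 + (-0.05)·480 = 295.000
  d_M = (-0.05)·560 + (-0.15)·580 + (+0.60)·480 = 173.000

d_C = 293.000, d_L = 295.000, d_M = 173.000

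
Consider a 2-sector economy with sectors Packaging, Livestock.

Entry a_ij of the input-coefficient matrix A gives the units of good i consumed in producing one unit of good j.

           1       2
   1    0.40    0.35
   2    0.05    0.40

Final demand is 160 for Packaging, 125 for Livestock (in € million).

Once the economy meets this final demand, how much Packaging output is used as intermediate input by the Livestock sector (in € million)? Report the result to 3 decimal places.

z_12 = 84.818

I − A =
  [   0.60    -0.35]
  [  -0.05     0.60]
det(I−A) = (0.60)(0.60) − (-0.35)(-0.05) = 0.3425
adj(I−A) = [[0.60, 0.35], [0.05, 0.60]]
(I − A)⁻¹ = adj(I−A) / det(I−A) ≈
  [   1.7518     1.0219]
  [   0.1460     1.7518]
First solve x = (I − A)⁻¹ d = adj(I−A)·d / det(I−A); in particular x_2 = (0.05·160 + 0.60·125) / 0.3425 = 83.00 / 0.3425 ≈ 242.33577.
Intermediate flow from 1 to 2: z_12 = a_12 · x_2 = 0.35 × 83.00 / 0.3425 = 29.05 / 0.3425 ≈ 84.818.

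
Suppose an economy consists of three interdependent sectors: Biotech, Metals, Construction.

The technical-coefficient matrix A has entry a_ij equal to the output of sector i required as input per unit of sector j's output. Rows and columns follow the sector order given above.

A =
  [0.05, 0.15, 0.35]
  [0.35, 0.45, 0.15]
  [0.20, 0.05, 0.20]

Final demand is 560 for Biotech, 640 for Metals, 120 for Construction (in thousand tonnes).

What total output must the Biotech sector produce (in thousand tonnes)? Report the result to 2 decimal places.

x_B = 1113.37

I − A =
  [   0.95    -0.15    -0.35]
  [  -0.35     0.55    -0.15]
  [  -0.20    -0.05     0.80]
Cofactors of I−A, C_ij = (−1)^(i+j)·(minor ij) (rows/columns in the sector order above):
  C_11 = (0.55)(0.80) − (-0.15)(-0.05) = 0.4325
  C_12 = −[(-0.35)(0.80) − (-0.15)(-0.20)] = 0.3100
  C_13 = (-0.35)(-0.05) − (0.55)(-0.20) = 0.1275
  C_21 = −[(-0.15)(0.80) − (-0.35)(-0.05)] = 0.1375
  C_22 = (0.95)(0.80) − (-0.35)(-0.20) = 0.6900
  C_23 = −[(0.95)(-0.05) − (-0.15)(-0.20)] = 0.0775
  C_31 = (-0.15)(-0.15) − (-0.35)(0.55) = 0.2150
  C_32 = −[(0.95)(-0.15) − (-0.35)(-0.35)] = 0.2650
  C_33 = (0.95)(0.55) − (-0.15)(-0.35) = 0.4700
det(I−A) = Σ_j (I−A)_1j·C_1j = (0.95)(0.4325) + (-0.15)(0.3100) + (-0.35)(0.1275) = 0.31975
adj(I−A) = Cᵀ =
  [ 0.4325   0.1375   0.2150]
  [ 0.3100   0.6900   0.2650]
  [ 0.1275   0.0775   0.4700]
(I − A)⁻¹ = adj(I−A) / det(I−A) ≈
  [   1.3526     0.4300     0.6724]
  [   0.9695     2.1579     0.8288]
  [   0.3987     0.2424     1.4699]
x = (I − A)⁻¹ d = adj(I−A)·d / det(I−A), with det(I−A) = 0.31975:
  x_B = (0.4325·560 + 0.1375·640 + 0.2150·120) / 0.31975 = 356.00 / 0.31975 ≈ 1113.37
  x_M = (0.3100·560 + 0.6900·640 + 0.2650·120) / 0.31975 = 647.00 / 0.31975 ≈ 2023.46
  x_C = (0.1275·560 + 0.0775·640 + 0.4700·120) / 0.31975 = 177.40 / 0.31975 ≈ 554.81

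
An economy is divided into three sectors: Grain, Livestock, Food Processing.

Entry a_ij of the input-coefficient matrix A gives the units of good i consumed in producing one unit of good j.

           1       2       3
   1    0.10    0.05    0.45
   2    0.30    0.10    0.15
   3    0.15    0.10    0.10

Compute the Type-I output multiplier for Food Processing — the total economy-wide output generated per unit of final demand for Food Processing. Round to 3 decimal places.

I − A =
  [   0.90    -0.05    -0.45]
  [  -0.30     0.90    -0.15]
  [  -0.15    -0.10     0.90]
Cofactors of I−A, C_ij = (−1)^(i+j)·(minor ij) (rows/columns in the sector order above):
  C_11 = (0.90)(0.90) − (-0.15)(-0.10) = 0.7950
  C_12 = −[(-0.30)(0.90) − (-0.15)(-0.15)] = 0.2925
  C_13 = (-0.30)(-0.10) − (0.90)(-0.15) = 0.1650
  C_21 = −[(-0.05)(0.90) − (-0.45)(-0.10)] = 0.0900
  C_22 = (0.90)(0.90) − (-0.45)(-0.15) = 0.7425
  C_23 = −[(0.90)(-0.10) − (-0.05)(-0.15)] = 0.0975
  C_31 = (-0.05)(-0.15) − (-0.45)(0.90) = 0.4125
  C_32 = −[(0.90)(-0.15) − (-0.45)(-0.30)] = 0.2700
  C_33 = (0.90)(0.90) − (-0.05)(-0.30) = 0.7950
det(I−A) = Σ_j (I−A)_1j·C_1j = (0.90)(0.7950) + (-0.05)(0.2925) + (-0.45)(0.1650) = 0.626625
adj(I−A) = Cᵀ =
  [ 0.7950   0.0900   0.4125]
  [ 0.2925   0.7425   0.2700]
  [ 0.1650   0.0975   0.7950]
(I − A)⁻¹ = adj(I−A) / det(I−A) ≈
  [   1.2687     0.1436     0.6583]
  [   0.4668     1.1849     0.4309]
  [   0.2633     0.1556     1.2687]
The output multiplier for sector j is the column-j sum of the Leontief inverse (I − A)⁻¹ = adj(I−A) / det(I−A).
Column 3 of adj(I−A): (0.4125, 0.2700, 0.7950); det(I−A) = 0.626625.
m_3 = (0.4125 + 0.2700 + 0.7950) / 0.626625 = 1.4775 / 0.626625 ≈ 2.358.

m_3 = 2.358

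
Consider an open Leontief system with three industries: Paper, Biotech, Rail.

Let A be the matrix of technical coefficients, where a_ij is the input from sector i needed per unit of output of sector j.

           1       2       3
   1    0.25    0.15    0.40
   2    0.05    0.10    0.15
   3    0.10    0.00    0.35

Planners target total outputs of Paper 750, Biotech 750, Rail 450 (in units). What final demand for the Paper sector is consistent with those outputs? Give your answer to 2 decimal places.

d_1 = 270.00

I − A =
  [   0.75    -0.15    -0.40]
  [  -0.05     0.90    -0.15]
  [  -0.10     0.00     0.65]
d = (I − A) x:
  d_1 = (+0.75)·750 + (-0.15)·750 + (-0.40)·450 = 270.00
  d_2 = (-0.05)·750 + (+0.90)·750 + (-0.15)·450 = 570.00
  d_3 = (-0.10)·750 + (+0.00)·750 + (+0.65)·450 = 217.50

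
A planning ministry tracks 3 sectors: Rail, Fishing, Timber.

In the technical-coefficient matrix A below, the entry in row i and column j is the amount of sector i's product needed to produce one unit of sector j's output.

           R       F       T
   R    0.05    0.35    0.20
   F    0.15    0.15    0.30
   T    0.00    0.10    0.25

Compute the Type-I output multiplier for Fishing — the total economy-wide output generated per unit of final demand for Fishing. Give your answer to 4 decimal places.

I − A =
  [   0.95    -0.35    -0.20]
  [  -0.15     0.85    -0.30]
  [   0.00    -0.10     0.75]
Cofactors of I−A, C_ij = (−1)^(i+j)·(minor ij) (rows/columns in the sector order above):
  C_11 = (0.85)(0.75) − (-0.30)(-0.10) = 0.6075
  C_12 = −[(-0.15)(0.75) − (-0.30)(0.00)] = 0.1125
  C_13 = (-0.15)(-0.10) − (0.85)(0.00) = 0.0150
  C_21 = −[(-0.35)(0.75) − (-0.20)(-0.10)] = 0.2825
  C_22 = (0.95)(0.75) − (-0.20)(0.00) = 0.7125
  C_23 = −[(0.95)(-0.10) − (-0.35)(0.00)] = 0.0950
  C_31 = (-0.35)(-0.30) − (-0.20)(0.85) = 0.2750
  C_32 = −[(0.95)(-0.30) − (-0.20)(-0.15)] = 0.3150
  C_33 = (0.95)(0.85) − (-0.35)(-0.15) = 0.7550
det(I−A) = Σ_j (I−A)_1j·C_1j = (0.95)(0.6075) + (-0.35)(0.1125) + (-0.20)(0.0150) = 0.53475
adj(I−A) = Cᵀ =
  [ 0.6075   0.2825   0.2750]
  [ 0.1125   0.7125   0.3150]
  [ 0.0150   0.0950   0.7550]
(I − A)⁻¹ = adj(I−A) / det(I−A) ≈
  [   1.13604     0.52828     0.51426]
  [   0.21038     1.33240     0.58906]
  [   0.02805     0.17765     1.41187]
The output multiplier for sector j is the column-j sum of the Leontief inverse (I − A)⁻¹ = adj(I−A) / det(I−A).
Column F of adj(I−A): (0.2825, 0.7125, 0.0950); det(I−A) = 0.53475.
m_F = (0.2825 + 0.7125 + 0.0950) / 0.53475 = 1.09 / 0.53475 ≈ 2.0383.

m_F = 2.0383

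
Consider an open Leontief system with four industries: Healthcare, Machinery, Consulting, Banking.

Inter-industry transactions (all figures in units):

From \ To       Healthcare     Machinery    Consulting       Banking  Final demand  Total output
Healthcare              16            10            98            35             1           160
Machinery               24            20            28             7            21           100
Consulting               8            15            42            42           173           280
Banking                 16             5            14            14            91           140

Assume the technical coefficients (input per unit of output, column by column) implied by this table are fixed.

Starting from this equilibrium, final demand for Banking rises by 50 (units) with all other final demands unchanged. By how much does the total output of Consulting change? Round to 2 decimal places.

Δx_3 = 25.25

Technical coefficients a_ij = z_ij / X_j:
  a_11 = 16/160 = 0.10, a_21 = 24/160 = 0.15, a_31 = 8/160 = 0.05, a_41 = 16/160 = 0.10
  a_12 = 10/100 = 0.10, a_22 = 20/100 = 0.20, a_32 = 15/100 = 0.15, a_42 = 5/100 = 0.05
  a_13 = 98/280 = 0.35, a_23 = 28/280 = 0.10, a_33 = 42/280 = 0.15, a_43 = 14/280 = 0.05
  a_14 = 35/140 = 0.25, a_24 = 7/140 = 0.05, a_34 = 42/140 = 0.30, a_44 = 14/140 = 0.10
I − A =
  [   0.90    -0.10    -0.35    -0.25]
  [  -0.15     0.80    -0.10    -0.05]
  [  -0.05    -0.15     0.85    -0.30]
  [  -0.10    -0.05    -0.05     0.90]
Compute the cofactors C_ij = (−1)^(i+j)·(3×3 minor ij) of I−A; the adjugate is their transpose:
adj(I−A) = Cᵀ =
  [ 0.582500   0.140000   0.271625   0.260125]
  [ 0.124375   0.626875   0.131625   0.113250]
  [ 0.083125   0.139375   0.609875   0.234125]
  [ 0.076250   0.058125   0.071375   0.563375]
det(I−A) = Σ_j (I−A)_1j·C_1j = (0.90)(0.582500) + (-0.10)(0.124375) + (-0.35)(0.083125) + (-0.25)(0.076250) = 0.46365625
(I − A)⁻¹ = adj(I−A) / det(I−A) ≈
  [   1.2563     0.3019     0.5858     0.5610]
  [   0.2682     1.3520     0.2839     0.2443]
  [   0.1793     0.3006     1.3154     0.5050]
  [   0.1645     0.1254     0.1539     1.2151]
Δx = (I − A)⁻¹ Δd with Δd having +50 in the Banking component and 0 elsewhere.
So Δx_3 = L_34 · (+50), where L_34 = adj(I−A)_34 / det(I−A) = 0.234125 / 0.46365625.
Δx_3 = 0.234125 × (+50) / 0.46365625 = 11.70625 / 0.46365625 ≈ 25.25.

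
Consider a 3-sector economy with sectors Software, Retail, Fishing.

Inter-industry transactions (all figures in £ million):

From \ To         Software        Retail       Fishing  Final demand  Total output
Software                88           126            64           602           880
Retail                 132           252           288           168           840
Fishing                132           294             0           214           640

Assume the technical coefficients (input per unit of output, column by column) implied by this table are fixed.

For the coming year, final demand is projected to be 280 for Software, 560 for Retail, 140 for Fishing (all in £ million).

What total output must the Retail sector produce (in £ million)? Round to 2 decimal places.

x_R = 1398.81

Technical coefficients a_ij = z_ij / X_j:
  a_SS = 88/880 = 0.10, a_RS = 132/880 = 0.15, a_FS = 132/880 = 0.15
  a_SR = 126/840 = 0.15, a_RR = 252/840 = 0.30, a_FR = 294/840 = 0.35
  a_SF = 64/640 = 0.10, a_RF = 288/640 = 0.45, a_FF = 0/640 = 0.00
I − A =
  [   0.90    -0.15    -0.10]
  [  -0.15     0.70    -0.45]
  [  -0.15    -0.35     1.00]
Cofactors of I−A, C_ij = (−1)^(i+j)·(minor ij) (rows/columns in the sector order above):
  C_11 = (0.70)(1.00) − (-0.45)(-0.35) = 0.5425
  C_12 = −[(-0.15)(1.00) − (-0.45)(-0.15)] = 0.2175
  C_13 = (-0.15)(-0.35) − (0.70)(-0.15) = 0.1575
  C_21 = −[(-0.15)(1.00) − (-0.10)(-0.35)] = 0.1850
  C_22 = (0.90)(1.00) − (-0.10)(-0.15) = 0.8850
  C_23 = −[(0.90)(-0.35) − (-0.15)(-0.15)] = 0.3375
  C_31 = (-0.15)(-0.45) − (-0.10)(0.70) = 0.1375
  C_32 = −[(0.90)(-0.45) − (-0.10)(-0.15)] = 0.4200
  C_33 = (0.90)(0.70) − (-0.15)(-0.15) = 0.6075
det(I−A) = Σ_j (I−A)_1j·C_1j = (0.90)(0.5425) + (-0.15)(0.2175) + (-0.10)(0.1575) = 0.439875
adj(I−A) = Cᵀ =
  [ 0.5425   0.1850   0.1375]
  [ 0.2175   0.8850   0.4200]
  [ 0.1575   0.3375   0.6075]
(I − A)⁻¹ = adj(I−A) / det(I−A) ≈
  [   1.2333     0.4206     0.3126]
  [   0.4945     2.0119     0.9548]
  [   0.3581     0.7673     1.3811]
x = (I − A)⁻¹ d = adj(I−A)·d / det(I−A), with det(I−A) = 0.439875:
  x_S = (0.5425·280 + 0.1850·560 + 0.1375·140) / 0.439875 = 274.75 / 0.439875 ≈ 624.61
  x_R = (0.2175·280 + 0.8850·560 + 0.4200·140) / 0.439875 = 615.30 / 0.439875 ≈ 1398.81
  x_F = (0.1575·280 + 0.3375·560 + 0.6075·140) / 0.439875 = 318.15 / 0.439875 ≈ 723.27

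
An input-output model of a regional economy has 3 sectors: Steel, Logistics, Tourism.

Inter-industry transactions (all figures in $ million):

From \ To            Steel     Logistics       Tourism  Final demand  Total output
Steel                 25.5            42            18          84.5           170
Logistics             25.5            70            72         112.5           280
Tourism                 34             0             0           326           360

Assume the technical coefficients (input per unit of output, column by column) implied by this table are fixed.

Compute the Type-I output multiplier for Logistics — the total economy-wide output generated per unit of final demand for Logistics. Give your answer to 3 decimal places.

m_2 = 1.696

Technical coefficients a_ij = z_ij / X_j:
  a_11 = 25.5/170 = 0.15, a_21 = 25.5/170 = 0.15, a_31 = 34/170 = 0.20
  a_12 = 42/280 = 0.15, a_22 = 70/280 = 0.25, a_32 = 0/280 = 0.00
  a_13 = 18/360 = 0.05, a_23 = 72/360 = 0.20, a_33 = 0/360 = 0.00
I − A =
  [   0.85    -0.15    -0.05]
  [  -0.15     0.75    -0.20]
  [  -0.20     0.00     1.00]
Cofactors of I−A, C_ij = (−1)^(i+j)·(minor ij) (rows/columns in the sector order above):
  C_11 = (0.75)(1.00) − (-0.20)(0.00) = 0.7500
  C_12 = −[(-0.15)(1.00) − (-0.20)(-0.20)] = 0.1900
  C_13 = (-0.15)(0.00) − (0.75)(-0.20) = 0.1500
  C_21 = −[(-0.15)(1.00) − (-0.05)(0.00)] = 0.1500
  C_22 = (0.85)(1.00) − (-0.05)(-0.20) = 0.8400
  C_23 = −[(0.85)(0.00) − (-0.15)(-0.20)] = 0.0300
  C_31 = (-0.15)(-0.20) − (-0.05)(0.75) = 0.0675
  C_32 = −[(0.85)(-0.20) − (-0.05)(-0.15)] = 0.1775
  C_33 = (0.85)(0.75) − (-0.15)(-0.15) = 0.6150
det(I−A) = Σ_j (I−A)_1j·C_1j = (0.85)(0.7500) + (-0.15)(0.1900) + (-0.05)(0.1500) = 0.6015
adj(I−A) = Cᵀ =
  [ 0.7500   0.1500   0.0675]
  [ 0.1900   0.8400   0.1775]
  [ 0.1500   0.0300   0.6150]
(I − A)⁻¹ = adj(I−A) / det(I−A) ≈
  [   1.2469     0.2494     0.1122]
  [   0.3159     1.3965     0.2951]
  [   0.2494     0.0499     1.0224]
The output multiplier for sector j is the column-j sum of the Leontief inverse (I − A)⁻¹ = adj(I−A) / det(I−A).
Column 2 of adj(I−A): (0.1500, 0.8400, 0.0300); det(I−A) = 0.6015.
m_2 = (0.1500 + 0.8400 + 0.0300) / 0.6015 = 1.02 / 0.6015 ≈ 1.696.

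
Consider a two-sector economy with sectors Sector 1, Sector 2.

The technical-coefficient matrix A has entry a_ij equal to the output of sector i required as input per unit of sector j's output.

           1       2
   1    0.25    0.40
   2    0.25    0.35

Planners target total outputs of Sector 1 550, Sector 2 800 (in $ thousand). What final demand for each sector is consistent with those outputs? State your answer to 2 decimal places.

I − A =
  [   0.75    -0.40]
  [  -0.25     0.65]
d = (I − A) x:
  d_1 = (+0.75)·550 + (-0.40)·800 = 92.50
  d_2 = (-0.25)·550 + (+0.65)·800 = 382.50

d_1 = 92.50, d_2 = 382.50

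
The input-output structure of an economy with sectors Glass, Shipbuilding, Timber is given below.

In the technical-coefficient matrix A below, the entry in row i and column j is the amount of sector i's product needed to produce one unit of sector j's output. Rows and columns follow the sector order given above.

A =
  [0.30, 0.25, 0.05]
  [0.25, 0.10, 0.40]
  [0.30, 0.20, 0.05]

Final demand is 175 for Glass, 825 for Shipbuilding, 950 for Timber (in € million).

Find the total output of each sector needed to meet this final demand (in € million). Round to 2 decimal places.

I − A =
  [   0.70    -0.25    -0.05]
  [  -0.25     0.90    -0.40]
  [  -0.30    -0.20     0.95]
Cofactors of I−A, C_ij = (−1)^(i+j)·(minor ij) (rows/columns in the sector order above):
  C_11 = (0.90)(0.95) − (-0.40)(-0.20) = 0.7750
  C_12 = −[(-0.25)(0.95) − (-0.40)(-0.30)] = 0.3575
  C_13 = (-0.25)(-0.20) − (0.90)(-0.30) = 0.3200
  C_21 = −[(-0.25)(0.95) − (-0.05)(-0.20)] = 0.2475
  C_22 = (0.70)(0.95) − (-0.05)(-0.30) = 0.6500
  C_23 = −[(0.70)(-0.20) − (-0.25)(-0.30)] = 0.2150
  C_31 = (-0.25)(-0.40) − (-0.05)(0.90) = 0.1450
  C_32 = −[(0.70)(-0.40) − (-0.05)(-0.25)] = 0.2925
  C_33 = (0.70)(0.90) − (-0.25)(-0.25) = 0.5675
det(I−A) = Σ_j (I−A)_1j·C_1j = (0.70)(0.7750) + (-0.25)(0.3575) + (-0.05)(0.3200) = 0.437125
adj(I−A) = Cᵀ =
  [ 0.7750   0.2475   0.1450]
  [ 0.3575   0.6500   0.2925]
  [ 0.3200   0.2150   0.5675]
(I − A)⁻¹ = adj(I−A) / det(I−A) ≈
  [   1.7729     0.5662     0.3317]
  [   0.8178     1.4870     0.6691]
  [   0.7321     0.4919     1.2983]
x = (I − A)⁻¹ d = adj(I−A)·d / det(I−A), with det(I−A) = 0.437125:
  x_1 = (0.7750·175 + 0.2475·825 + 0.1450·950) / 0.437125 = 477.5625 / 0.437125 ≈ 1092.51
  x_2 = (0.3575·175 + 0.6500·825 + 0.2925·950) / 0.437125 = 876.6875 / 0.437125 ≈ 2005.58
  x_3 = (0.3200·175 + 0.2150·825 + 0.5675·950) / 0.437125 = 772.50 / 0.437125 ≈ 1767.23

x_1 = 1092.51, x_2 = 2005.58, x_3 = 1767.23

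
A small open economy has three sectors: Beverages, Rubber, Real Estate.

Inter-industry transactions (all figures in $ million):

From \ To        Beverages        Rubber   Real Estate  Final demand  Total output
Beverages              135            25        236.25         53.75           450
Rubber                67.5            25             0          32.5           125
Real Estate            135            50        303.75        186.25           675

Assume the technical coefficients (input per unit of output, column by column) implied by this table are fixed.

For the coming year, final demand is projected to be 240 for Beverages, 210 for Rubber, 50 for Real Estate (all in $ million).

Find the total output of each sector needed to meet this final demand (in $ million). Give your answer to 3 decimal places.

x_1 = 922.788, x_2 = 435.523, x_3 = 910.992

Technical coefficients a_ij = z_ij / X_j:
  a_11 = 135/450 = 0.30, a_21 = 67.5/450 = 0.15, a_31 = 135/450 = 0.30
  a_12 = 25/125 = 0.20, a_22 = 25/125 = 0.20, a_32 = 50/125 = 0.40
  a_13 = 236.25/675 = 0.35, a_23 = 0/675 = 0.00, a_33 = 303.75/675 = 0.45
I − A =
  [   0.70    -0.20    -0.35]
  [  -0.15     0.80     0.00]
  [  -0.30    -0.40     0.55]
Cofactors of I−A, C_ij = (−1)^(i+j)·(minor ij) (rows/columns in the sector order above):
  C_11 = (0.80)(0.55) − (0.00)(-0.40) = 0.4400
  C_12 = −[(-0.15)(0.55) − (0.00)(-0.30)] = 0.0825
  C_13 = (-0.15)(-0.40) − (0.80)(-0.30) = 0.3000
  C_21 = −[(-0.20)(0.55) − (-0.35)(-0.40)] = 0.2500
  C_22 = (0.70)(0.55) − (-0.35)(-0.30) = 0.2800
  C_23 = −[(0.70)(-0.40) − (-0.20)(-0.30)] = 0.3400
  C_31 = (-0.20)(0.00) − (-0.35)(0.80) = 0.2800
  C_32 = −[(0.70)(0.00) − (-0.35)(-0.15)] = 0.0525
  C_33 = (0.70)(0.80) − (-0.20)(-0.15) = 0.5300
det(I−A) = Σ_j (I−A)_1j·C_1j = (0.70)(0.4400) + (-0.20)(0.0825) + (-0.35)(0.3000) = 0.1865
adj(I−A) = Cᵀ =
  [ 0.4400   0.2500   0.2800]
  [ 0.0825   0.2800   0.0525]
  [ 0.3000   0.3400   0.5300]
(I − A)⁻¹ = adj(I−A) / det(I−A) ≈
  [   2.3592     1.3405     1.5013]
  [   0.4424     1.5013     0.2815]
  [   1.6086     1.8231     2.8418]
x = (I − A)⁻¹ d = adj(I−A)·d / det(I−A), with det(I−A) = 0.1865:
  x_1 = (0.4400·240 + 0.2500·210 + 0.2800·50) / 0.1865 = 172.10 / 0.1865 ≈ 922.788
  x_2 = (0.0825·240 + 0.2800·210 + 0.0525·50) / 0.1865 = 81.225 / 0.1865 ≈ 435.523
  x_3 = (0.3000·240 + 0.3400·210 + 0.5300·50) / 0.1865 = 169.90 / 0.1865 ≈ 910.992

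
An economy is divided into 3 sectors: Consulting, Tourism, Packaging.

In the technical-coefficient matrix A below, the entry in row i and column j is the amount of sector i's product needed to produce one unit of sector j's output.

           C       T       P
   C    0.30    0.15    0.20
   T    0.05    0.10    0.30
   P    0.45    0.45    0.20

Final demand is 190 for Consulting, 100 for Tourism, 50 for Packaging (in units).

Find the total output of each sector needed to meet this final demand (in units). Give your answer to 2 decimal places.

I − A =
  [   0.70    -0.15    -0.20]
  [  -0.05     0.90    -0.30]
  [  -0.45    -0.45     0.80]
Cofactors of I−A, C_ij = (−1)^(i+j)·(minor ij) (rows/columns in the sector order above):
  C_11 = (0.90)(0.80) − (-0.30)(-0.45) = 0.5850
  C_12 = −[(-0.05)(0.80) − (-0.30)(-0.45)] = 0.1750
  C_13 = (-0.05)(-0.45) − (0.90)(-0.45) = 0.4275
  C_21 = −[(-0.15)(0.80) − (-0.20)(-0.45)] = 0.2100
  C_22 = (0.70)(0.80) − (-0.20)(-0.45) = 0.4700
  C_23 = −[(0.70)(-0.45) − (-0.15)(-0.45)] = 0.3825
  C_31 = (-0.15)(-0.30) − (-0.20)(0.90) = 0.2250
  C_32 = −[(0.70)(-0.30) − (-0.20)(-0.05)] = 0.2200
  C_33 = (0.70)(0.90) − (-0.15)(-0.05) = 0.6225
det(I−A) = Σ_j (I−A)_1j·C_1j = (0.70)(0.5850) + (-0.15)(0.1750) + (-0.20)(0.4275) = 0.29775
adj(I−A) = Cᵀ =
  [ 0.5850   0.2100   0.2250]
  [ 0.1750   0.4700   0.2200]
  [ 0.4275   0.3825   0.6225]
(I − A)⁻¹ = adj(I−A) / det(I−A) ≈
  [   1.9647     0.7053     0.7557]
  [   0.5877     1.5785     0.7389]
  [   1.4358     1.2846     2.0907]
x = (I − A)⁻¹ d = adj(I−A)·d / det(I−A), with det(I−A) = 0.29775:
  x_C = (0.5850·190 + 0.2100·100 + 0.2250·50) / 0.29775 = 143.40 / 0.29775 ≈ 481.61
  x_T = (0.1750·190 + 0.4700·100 + 0.2200·50) / 0.29775 = 91.25 / 0.29775 ≈ 306.47
  x_P = (0.4275·190 + 0.3825·100 + 0.6225·50) / 0.29775 = 150.60 / 0.29775 ≈ 505.79

x_C = 481.61, x_T = 306.47, x_P = 505.79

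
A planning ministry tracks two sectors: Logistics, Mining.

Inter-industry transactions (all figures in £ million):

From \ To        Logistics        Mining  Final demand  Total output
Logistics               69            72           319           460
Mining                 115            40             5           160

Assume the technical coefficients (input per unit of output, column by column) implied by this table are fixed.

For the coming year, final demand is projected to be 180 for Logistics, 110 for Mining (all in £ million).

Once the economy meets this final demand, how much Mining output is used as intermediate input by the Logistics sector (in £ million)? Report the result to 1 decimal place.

z_21 = 87.9

Technical coefficients a_ij = z_ij / X_j:
  a_11 = 69/460 = 0.15, a_21 = 115/460 = 0.25
  a_12 = 72/160 = 0.45, a_22 = 40/160 = 0.25
I − A =
  [   0.85    -0.45]
  [  -0.25     0.75]
det(I−A) = (0.85)(0.75) − (-0.45)(-0.25) = 0.5250
adj(I−A) = [[0.75, 0.45], [0.25, 0.85]]
(I − A)⁻¹ = adj(I−A) / det(I−A) ≈
  [   1.4286     0.8571]
  [   0.4762     1.6190]
First solve x = (I − A)⁻¹ d = adj(I−A)·d / det(I−A); in particular x_1 = (0.75·180 + 0.45·110) / 0.5250 = 184.50 / 0.5250 ≈ 351.429.
Intermediate flow from 2 to 1: z_21 = a_21 · x_1 = 0.25 × 184.50 / 0.5250 = 46.125 / 0.5250 ≈ 87.9.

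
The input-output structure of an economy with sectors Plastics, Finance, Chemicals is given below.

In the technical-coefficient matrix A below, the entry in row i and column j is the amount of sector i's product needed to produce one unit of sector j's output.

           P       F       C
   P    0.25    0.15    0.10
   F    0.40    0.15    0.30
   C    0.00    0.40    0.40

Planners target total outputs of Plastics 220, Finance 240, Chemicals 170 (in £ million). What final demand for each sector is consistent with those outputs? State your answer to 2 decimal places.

d_P = 112.00, d_F = 65.00, d_C = 6.00

I − A =
  [   0.75    -0.15    -0.10]
  [  -0.40     0.85    -0.30]
  [   0.00    -0.40     0.60]
d = (I − A) x:
  d_P = (+0.75)·220 + (-0.15)·240 + (-0.10)·170 = 112.00
  d_F = (-0.40)·220 + (+0.85)·240 + (-0.30)·170 = 65.00
  d_C = (+0.00)·220 + (-0.40)·240 + (+0.60)·170 = 6.00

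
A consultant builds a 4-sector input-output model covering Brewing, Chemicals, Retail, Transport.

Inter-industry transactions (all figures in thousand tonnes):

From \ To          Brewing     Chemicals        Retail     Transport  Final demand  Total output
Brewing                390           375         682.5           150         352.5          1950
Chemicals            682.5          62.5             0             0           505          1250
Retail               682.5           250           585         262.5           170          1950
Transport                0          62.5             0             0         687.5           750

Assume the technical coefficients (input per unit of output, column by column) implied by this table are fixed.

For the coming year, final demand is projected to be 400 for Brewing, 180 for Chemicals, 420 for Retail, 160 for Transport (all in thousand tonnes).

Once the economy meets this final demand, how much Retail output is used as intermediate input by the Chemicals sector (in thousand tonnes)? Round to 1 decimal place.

Technical coefficients a_ij = z_ij / X_j:
  a_11 = 390/1950 = 0.20, a_21 = 682.5/1950 = 0.35, a_31 = 682.5/1950 = 0.35, a_41 = 0/1950 = 0.00
  a_12 = 375/1250 = 0.30, a_22 = 62.5/1250 = 0.05, a_32 = 250/1250 = 0.20, a_42 = 62.5/1250 = 0.05
  a_13 = 682.5/1950 = 0.35, a_23 = 0/1950 = 0.00, a_33 = 585/1950 = 0.30, a_43 = 0/1950 = 0.00
  a_14 = 150/750 = 0.20, a_24 = 0/750 = 0.00, a_34 = 262.5/750 = 0.35, a_44 = 0/750 = 0.00
I − A =
  [   0.80    -0.30    -0.35    -0.20]
  [  -0.35     0.95     0.00     0.00]
  [  -0.35    -0.20     0.70    -0.35]
  [   0.00    -0.05     0.00     1.00]
Compute the cofactors C_ij = (−1)^(i+j)·(3×3 minor ij) of I−A; the adjugate is their transpose:
adj(I−A) = Cᵀ =
  [ 0.665000   0.293125   0.332500   0.249375]
  [ 0.245000   0.437500   0.122500   0.091875]
  [ 0.408625   0.282500   0.651500   0.309750]
  [ 0.012250   0.021875   0.006125   0.317625]
det(I−A) = Σ_j (I−A)_1j·C_1j = (0.80)(0.665000) + (-0.30)(0.245000) + (-0.35)(0.408625) + (-0.20)(0.012250) = 0.31303125
(I − A)⁻¹ = adj(I−A) / det(I−A) ≈
  [   2.1244     0.9364     1.0622     0.7966]
  [   0.7827     1.3976     0.3913     0.2935]
  [   1.3054     0.9025     2.0813     0.9895]
  [   0.0391     0.0699     0.0196     1.0147]
First solve x = (I − A)⁻¹ d = adj(I−A)·d / det(I−A); in particular x_2 = (0.245000·400 + 0.437500·180 + 0.122500·420 + 0.091875·160) / 0.31303125 = 242.90 / 0.31303125 ≈ 775.961.
Intermediate flow from 3 to 2: z_32 = a_32 · x_2 = 0.20 × 242.90 / 0.31303125 = 48.58 / 0.31303125 ≈ 155.2.

z_32 = 155.2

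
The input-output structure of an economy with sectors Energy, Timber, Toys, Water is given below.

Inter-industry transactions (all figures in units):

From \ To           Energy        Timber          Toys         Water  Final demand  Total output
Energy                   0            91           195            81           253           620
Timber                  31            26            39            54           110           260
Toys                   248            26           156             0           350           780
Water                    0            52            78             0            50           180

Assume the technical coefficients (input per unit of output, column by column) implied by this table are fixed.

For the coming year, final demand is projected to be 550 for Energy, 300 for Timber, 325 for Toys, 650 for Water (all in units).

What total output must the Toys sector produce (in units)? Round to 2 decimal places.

Technical coefficients a_ij = z_ij / X_j:
  a_11 = 0/620 = 0.00, a_21 = 31/620 = 0.05, a_31 = 248/620 = 0.40, a_41 = 0/620 = 0.00
  a_12 = 91/260 = 0.35, a_22 = 26/260 = 0.10, a_32 = 26/260 = 0.10, a_42 = 52/260 = 0.20
  a_13 = 195/780 = 0.25, a_23 = 39/780 = 0.05, a_33 = 156/780 = 0.20, a_43 = 78/780 = 0.10
  a_14 = 81/180 = 0.45, a_24 = 54/180 = 0.30, a_34 = 0/180 = 0.00, a_44 = 0/180 = 0.00
I − A =
  [   1.00    -0.35    -0.25    -0.45]
  [  -0.05     0.90    -0.05    -0.30]
  [  -0.40    -0.10     0.80     0.00]
  [   0.00    -0.20    -0.10     1.00]
Compute the cofactors C_ij = (−1)^(i+j)·(3×3 minor ij) of I−A; the adjugate is their transpose:
adj(I−A) = Cᵀ =
  [ 0.66400   0.38150   0.28300   0.41325]
  [ 0.07200   0.68200   0.09475   0.23700]
  [ 0.34100   0.27600   0.81800   0.23625]
  [ 0.04850   0.16400   0.10075   0.60275]
det(I−A) = Σ_j (I−A)_1j·C_1j = (1.00)(0.66400) + (-0.35)(0.07200) + (-0.25)(0.34100) + (-0.45)(0.04850) = 0.531725
(I − A)⁻¹ = adj(I−A) / det(I−A) ≈
  [   1.2488     0.7175     0.5322     0.7772]
  [   0.1354     1.2826     0.1782     0.4457]
  [   0.6413     0.5191     1.5384     0.4443]
  [   0.0912     0.3084     0.1895     1.1336]
x = (I − A)⁻¹ d = adj(I−A)·d / det(I−A), with det(I−A) = 0.531725:
  x_1 = (0.66400·550 + 0.38150·300 + 0.28300·325 + 0.41325·650) / 0.531725 = 840.2375 / 0.531725 ≈ 1580.21
  x_2 = (0.07200·550 + 0.68200·300 + 0.09475·325 + 0.23700·650) / 0.531725 = 429.04375 / 0.531725 ≈ 806.89
  x_3 = (0.34100·550 + 0.27600·300 + 0.81800·325 + 0.23625·650) / 0.531725 = 689.7625 / 0.531725 ≈ 1297.22
  x_4 = (0.04850·550 + 0.16400·300 + 0.10075·325 + 0.60275·650) / 0.531725 = 500.40625 / 0.531725 ≈ 941.10

x_3 = 1297.22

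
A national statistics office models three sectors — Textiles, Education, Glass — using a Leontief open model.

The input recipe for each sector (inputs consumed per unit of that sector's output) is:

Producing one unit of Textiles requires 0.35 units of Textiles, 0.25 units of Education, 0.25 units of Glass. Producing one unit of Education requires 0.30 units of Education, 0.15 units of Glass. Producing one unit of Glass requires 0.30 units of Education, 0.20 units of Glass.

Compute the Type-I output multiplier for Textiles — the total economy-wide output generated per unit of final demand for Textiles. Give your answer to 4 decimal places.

I − A =
  [   0.65     0.00     0.00]
  [  -0.25     0.70    -0.30]
  [  -0.25    -0.15     0.80]
Cofactors of I−A, C_ij = (−1)^(i+j)·(minor ij) (rows/columns in the sector order above):
  C_11 = (0.70)(0.80) − (-0.30)(-0.15) = 0.5150
  C_12 = −[(-0.25)(0.80) − (-0.30)(-0.25)] = 0.2750
  C_13 = (-0.25)(-0.15) − (0.70)(-0.25) = 0.2125
  C_21 = −[(0.00)(0.80) − (0.00)(-0.15)] = 0.0000
  C_22 = (0.65)(0.80) − (0.00)(-0.25) = 0.5200
  C_23 = −[(0.65)(-0.15) − (0.00)(-0.25)] = 0.0975
  C_31 = (0.00)(-0.30) − (0.00)(0.70) = 0.0000
  C_32 = −[(0.65)(-0.30) − (0.00)(-0.25)] = 0.1950
  C_33 = (0.65)(0.70) − (0.00)(-0.25) = 0.4550
det(I−A) = Σ_j (I−A)_1j·C_1j = (0.65)(0.5150) + (0.00)(0.2750) + (0.00)(0.2125) = 0.33475
adj(I−A) = Cᵀ =
  [ 0.5150   0.0000   0.0000]
  [ 0.2750   0.5200   0.1950]
  [ 0.2125   0.0975   0.4550]
(I − A)⁻¹ = adj(I−A) / det(I−A) ≈
  [   1.53846     0.00000     0.00000]
  [   0.82151     1.55340     0.58252]
  [   0.63480     0.29126     1.35922]
The output multiplier for sector j is the column-j sum of the Leontief inverse (I − A)⁻¹ = adj(I−A) / det(I−A).
Column 1 of adj(I−A): (0.5150, 0.2750, 0.2125); det(I−A) = 0.33475.
m_1 = (0.5150 + 0.2750 + 0.2125) / 0.33475 = 1.0025 / 0.33475 ≈ 2.9948.

m_1 = 2.9948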